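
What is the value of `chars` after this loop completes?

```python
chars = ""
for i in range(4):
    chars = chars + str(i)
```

Concatenate digits 0 to 3
`chars` takes the values: "" → "0" → "01" → "012" → "0123"

Answer: "0123"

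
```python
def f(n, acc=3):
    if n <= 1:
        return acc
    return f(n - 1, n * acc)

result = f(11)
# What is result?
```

Accumulator trace (n, acc): (11, 3) -> (10, 33) -> (9, 330) -> (8, 2970) -> (7, 23760) -> (6, 166320) -> (5, 997920) -> (4, 4989600) -> (3, 19958400) -> (2, 59875200) -> (1, 119750400) -> return 119750400

Answer: 119750400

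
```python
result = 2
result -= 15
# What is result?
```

Trace:
`result = 2` → result = 2
`result -= 15` → result = -13
So result = -13

Answer: -13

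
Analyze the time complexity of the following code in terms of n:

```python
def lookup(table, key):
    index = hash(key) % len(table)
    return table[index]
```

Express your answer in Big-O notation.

This is Hash table lookup (average case). Time complexity: O(1).

Answer: O(1)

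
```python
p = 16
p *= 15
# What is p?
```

Trace:
`p = 16` → p = 16
`p *= 15` → p = 240
So p = 240

Answer: 240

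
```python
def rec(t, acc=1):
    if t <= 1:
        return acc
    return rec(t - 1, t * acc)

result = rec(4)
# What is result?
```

Accumulator trace (n, acc): (4, 1) -> (3, 4) -> (2, 12) -> (1, 24) -> return 24

Answer: 24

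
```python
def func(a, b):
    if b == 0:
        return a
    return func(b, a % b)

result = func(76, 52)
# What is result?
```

func(76, 52) -> func(52, 24) -> func(24, 4) -> func(4, 0) -> 4

Answer: 4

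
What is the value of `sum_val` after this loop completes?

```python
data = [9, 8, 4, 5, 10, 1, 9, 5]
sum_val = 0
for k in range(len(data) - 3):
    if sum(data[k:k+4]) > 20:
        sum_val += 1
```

Count windows with sum > 20
`sum_val` takes the values: 0 → 1 → 2 → 3 → 4

Answer: 4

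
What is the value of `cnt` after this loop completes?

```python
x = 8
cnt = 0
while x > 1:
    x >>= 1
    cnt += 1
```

Count right shifts until 1
`cnt` takes the values: 0 → 1 → 2 → 3

Answer: 3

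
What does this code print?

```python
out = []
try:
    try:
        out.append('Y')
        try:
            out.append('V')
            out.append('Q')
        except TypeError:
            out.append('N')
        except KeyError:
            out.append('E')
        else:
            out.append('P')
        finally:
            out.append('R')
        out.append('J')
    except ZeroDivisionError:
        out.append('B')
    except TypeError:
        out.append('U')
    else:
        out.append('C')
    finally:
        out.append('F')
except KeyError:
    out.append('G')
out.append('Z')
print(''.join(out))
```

Execution trace: 'Y' (try body) → 'V' (inner try body) → 'Q' (inner try body, no exception) → 'P' (inner else) → 'R' (inner finally) → 'J' (try body, no exception) → 'C' (else) → 'F' (finally) → 'Z' (after the try/except). Output: YVQPRJCFZ

Answer: YVQPRJCFZ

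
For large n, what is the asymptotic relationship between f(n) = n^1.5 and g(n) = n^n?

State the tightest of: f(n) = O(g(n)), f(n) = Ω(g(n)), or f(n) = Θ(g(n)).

n^1.5 vs n^n: f(n) = O(g(n)) but not Ω(g(n)) — n^n grows strictly faster than n^1.5.

Answer: f(n) = O(g(n)) but not Ω(g(n)) — n^n grows strictly faster than n^1.5.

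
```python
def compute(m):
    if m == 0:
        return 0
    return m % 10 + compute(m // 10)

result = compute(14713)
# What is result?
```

Sum of digits of 14713: 3 + 1 + 7 + 4 + 1 = 16

Answer: 16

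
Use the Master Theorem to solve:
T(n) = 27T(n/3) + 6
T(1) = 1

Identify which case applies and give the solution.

a=27, b=3, f(n)=6. log_3(27) = 3. Since c=0 < 3, Case 1 applies: T(n) = Θ(n^log_b(a)) = O(n^3).

Answer: O(n^3) - Case 1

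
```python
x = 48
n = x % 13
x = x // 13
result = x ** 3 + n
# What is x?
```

Trace:
`x = 48` → x = 48
`n = x % 13` → n = 9
`x = x // 13` → x = 3
`result = x ** 3 + n` → result = 36
So x = 3

Answer: 3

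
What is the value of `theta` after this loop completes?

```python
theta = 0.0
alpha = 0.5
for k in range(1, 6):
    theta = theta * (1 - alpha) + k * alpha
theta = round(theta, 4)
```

Moving average with lr=0.5
`theta` takes the values: 0.0 → 0.5 → 1.25 → 2.125 → 3.0625 → 4.03125 → 4.0312

Answer: 4.0312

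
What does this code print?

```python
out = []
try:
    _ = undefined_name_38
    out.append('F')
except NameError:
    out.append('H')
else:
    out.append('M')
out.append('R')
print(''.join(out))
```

Execution trace: 'H' (except NameError) → 'R' (after the try/except). Output: HR

Answer: HR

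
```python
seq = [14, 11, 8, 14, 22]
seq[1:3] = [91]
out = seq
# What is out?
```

Trace:
`seq = [14, 11, 8, 14, 22]` → seq = [14, 11, 8, 14, 22]
`seq[1:3] = [91]` → seq = [14, 91, 14, 22]
`out = seq` → out = [14, 91, 14, 22]
So out = [14, 91, 14, 22]

Answer: [14, 91, 14, 22]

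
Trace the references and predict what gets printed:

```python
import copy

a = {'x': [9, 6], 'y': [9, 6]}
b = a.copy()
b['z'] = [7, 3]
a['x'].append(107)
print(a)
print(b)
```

Key concept: shallow copy of dict with mutable values.
Step by step:
`a = {'x': [9, 6], 'y': [9, 6]}` → a = {'x': [9, 6], 'y': [9, 6]}
`b = a.copy()` → b = {'x': [9, 6], 'y': [9, 6]}
`b['z'] = [7, 3]` → b = {'x': [9, 6], 'y': [9, 6], 'z': [7, 3]}
`a['x'].append(107)` → a = {'x': [9, 6, 107], 'y': [9, 6]}; b = {'x': [9, 6, 107], 'y': [9, 6], 'z': [7, 3]}
`print(a)` → prints {'x': [9, 6, 107], 'y': [9, 6]}
`print(b)` → prints {'x': [9, 6, 107], 'y': [9, 6], 'z': [7, 3]}

Answer:
{'x': [9, 6, 107], 'y': [9, 6]}
{'x': [9, 6, 107], 'y': [9, 6], 'z': [7, 3]}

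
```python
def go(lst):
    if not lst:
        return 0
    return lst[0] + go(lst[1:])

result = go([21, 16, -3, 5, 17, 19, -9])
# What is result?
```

21 + 16 + (-3) + 5 + 17 + 19 + (-9) + 0 = 66

Answer: 66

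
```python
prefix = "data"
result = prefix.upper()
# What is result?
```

Trace:
`prefix = "data"` → prefix = 'data'
`result = prefix.upper()` → result = 'DATA'
So result = 'DATA'

Answer: 'DATA'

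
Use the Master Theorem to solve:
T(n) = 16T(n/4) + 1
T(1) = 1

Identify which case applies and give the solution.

a=16, b=4, f(n)=1. log_4(16) = 2. Since c=0 < 2, Case 1 applies: T(n) = Θ(n^log_b(a)) = O(n^2).

Answer: O(n^2) - Case 1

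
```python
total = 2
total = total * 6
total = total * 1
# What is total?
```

Trace:
`total = 2` → total = 2
`total = total * 6` → total = 12
`total = total * 1` → total = 12
So total = 12

Answer: 12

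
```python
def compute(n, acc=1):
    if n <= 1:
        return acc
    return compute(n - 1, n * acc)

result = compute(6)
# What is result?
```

Accumulator trace (n, acc): (6, 1) -> (5, 6) -> (4, 30) -> (3, 120) -> (2, 360) -> (1, 720) -> return 720

Answer: 720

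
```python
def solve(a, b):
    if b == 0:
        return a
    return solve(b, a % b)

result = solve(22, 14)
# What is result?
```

solve(22, 14) -> solve(14, 8) -> solve(8, 6) -> solve(6, 2) -> solve(2, 0) -> 2

Answer: 2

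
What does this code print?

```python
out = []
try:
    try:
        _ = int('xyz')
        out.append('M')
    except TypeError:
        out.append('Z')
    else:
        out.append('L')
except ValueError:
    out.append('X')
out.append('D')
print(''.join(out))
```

Execution trace: 'X' (outer except ValueError) → 'D' (after the try/except). Output: XD

Answer: XD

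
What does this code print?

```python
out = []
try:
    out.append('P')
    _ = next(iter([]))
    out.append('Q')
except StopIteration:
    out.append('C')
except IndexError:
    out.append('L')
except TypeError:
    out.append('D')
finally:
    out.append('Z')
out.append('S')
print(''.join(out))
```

Execution trace: 'P' (try body) → 'C' (except StopIteration) → 'Z' (finally) → 'S' (after the try/except). Output: PCZS

Answer: PCZS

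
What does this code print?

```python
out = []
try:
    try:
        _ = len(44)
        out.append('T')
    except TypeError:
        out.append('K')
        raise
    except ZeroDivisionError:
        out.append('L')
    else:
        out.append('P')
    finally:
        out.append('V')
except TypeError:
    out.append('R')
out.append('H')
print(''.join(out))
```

Execution trace: 'K' (inner except TypeError) → 'V' (inner finally) → 'R' (outer except TypeError) → 'H' (after the try/except). Output: KVRH

Answer: KVRH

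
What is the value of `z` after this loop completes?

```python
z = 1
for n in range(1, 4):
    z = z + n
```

Start at 1, add 1 through 3
`z` takes the values: 1 → 2 → 4 → 7

Answer: 7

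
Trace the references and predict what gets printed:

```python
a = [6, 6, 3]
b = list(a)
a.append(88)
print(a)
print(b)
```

Key concept: list() constructor creates copy.
Step by step:
`a = [6, 6, 3]` → a = [6, 6, 3]
`b = list(a)` → b = [6, 6, 3]
`a.append(88)` → a = [6, 6, 3, 88]
`print(a)` → prints [6, 6, 3, 88]
`print(b)` → prints [6, 6, 3]

Answer:
[6, 6, 3, 88]
[6, 6, 3]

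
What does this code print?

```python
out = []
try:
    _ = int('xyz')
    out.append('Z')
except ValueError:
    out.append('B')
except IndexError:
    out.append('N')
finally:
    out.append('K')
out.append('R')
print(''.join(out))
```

Execution trace: 'B' (except ValueError) → 'K' (finally) → 'R' (after the try/except). Output: BKR

Answer: BKR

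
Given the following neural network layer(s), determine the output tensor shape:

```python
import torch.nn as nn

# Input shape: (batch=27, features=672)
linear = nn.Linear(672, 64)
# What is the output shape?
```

Input: (27, 672) -> Output: (27, 64)

Answer: (27, 64)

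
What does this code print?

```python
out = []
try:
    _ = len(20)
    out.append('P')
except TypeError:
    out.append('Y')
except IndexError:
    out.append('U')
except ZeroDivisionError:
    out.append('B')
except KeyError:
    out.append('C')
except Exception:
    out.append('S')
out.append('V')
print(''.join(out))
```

Execution trace: 'Y' (except TypeError) → 'V' (after the try/except). Output: YV

Answer: YV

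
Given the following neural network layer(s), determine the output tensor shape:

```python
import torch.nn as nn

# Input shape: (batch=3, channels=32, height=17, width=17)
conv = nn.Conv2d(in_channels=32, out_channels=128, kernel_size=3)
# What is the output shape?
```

Input: (3, 32, 17, 17) -> Output: (3, 128, 15, 15)

Answer: (3, 128, 15, 15)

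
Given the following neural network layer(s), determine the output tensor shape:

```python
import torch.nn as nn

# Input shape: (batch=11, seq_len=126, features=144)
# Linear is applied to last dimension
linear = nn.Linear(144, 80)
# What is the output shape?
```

Input: (11, 126, 144) -> Output: (11, 126, 80)

Answer: (11, 126, 80)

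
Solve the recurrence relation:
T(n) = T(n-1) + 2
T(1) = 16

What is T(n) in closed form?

Unrolling: T(n) = T(1) + 2·(n-1) = 16 + 2(n-1) = 2n + 14.

Answer: T(n) = 2n + 14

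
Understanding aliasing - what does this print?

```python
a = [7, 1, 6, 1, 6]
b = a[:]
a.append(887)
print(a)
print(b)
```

Key concept: slice [:] creates copy.
Step by step:
`a = [7, 1, 6, 1, 6]` → a = [7, 1, 6, 1, 6]
`b = a[:]` → b = [7, 1, 6, 1, 6]
`a.append(887)` → a = [7, 1, 6, 1, 6, 887]
`print(a)` → prints [7, 1, 6, 1, 6, 887]
`print(b)` → prints [7, 1, 6, 1, 6]

Answer:
[7, 1, 6, 1, 6, 887]
[7, 1, 6, 1, 6]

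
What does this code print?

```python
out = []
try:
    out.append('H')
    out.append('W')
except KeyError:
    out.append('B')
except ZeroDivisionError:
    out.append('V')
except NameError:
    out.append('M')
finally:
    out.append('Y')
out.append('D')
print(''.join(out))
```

Execution trace: 'H' (try body) → 'W' (try body, no exception) → 'Y' (finally) → 'D' (after the try/except). Output: HWYD

Answer: HWYD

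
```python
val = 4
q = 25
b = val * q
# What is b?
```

Trace:
`val = 4` → val = 4
`q = 25` → q = 25
`b = val * q` → b = 100
So b = 100

Answer: 100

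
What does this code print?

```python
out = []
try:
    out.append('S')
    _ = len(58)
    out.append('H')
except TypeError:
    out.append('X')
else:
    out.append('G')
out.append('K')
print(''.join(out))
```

Execution trace: 'S' (try body) → 'X' (except TypeError) → 'K' (after the try/except). Output: SXK

Answer: SXK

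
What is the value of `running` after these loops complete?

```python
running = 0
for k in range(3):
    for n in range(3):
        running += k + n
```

Sum of all k+n for k,n in 3x3
`running` takes the values: 0 → 1 → 3 → 4 → 6 → 9 → 11 → 14 → 18

Answer: 18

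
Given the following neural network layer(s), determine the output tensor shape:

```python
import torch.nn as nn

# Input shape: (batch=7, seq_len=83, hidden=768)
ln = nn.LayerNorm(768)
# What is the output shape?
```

Input: (7, 83, 768) -> Output: (7, 83, 768)

Answer: (7, 83, 768)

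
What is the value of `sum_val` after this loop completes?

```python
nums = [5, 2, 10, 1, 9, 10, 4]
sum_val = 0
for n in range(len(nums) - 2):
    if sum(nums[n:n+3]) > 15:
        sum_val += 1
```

Count windows with sum > 15
`sum_val` takes the values: 0 → 1 → 2 → 3 → 4

Answer: 4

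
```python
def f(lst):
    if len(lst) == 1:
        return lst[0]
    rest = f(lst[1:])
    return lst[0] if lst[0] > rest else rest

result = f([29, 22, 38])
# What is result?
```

Recursive max over [29, 22, 38] = 38

Answer: 38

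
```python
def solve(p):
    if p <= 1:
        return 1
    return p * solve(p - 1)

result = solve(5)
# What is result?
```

solve(5) = 5 * 4 * 3 * 2 * 1 = 120

Answer: 120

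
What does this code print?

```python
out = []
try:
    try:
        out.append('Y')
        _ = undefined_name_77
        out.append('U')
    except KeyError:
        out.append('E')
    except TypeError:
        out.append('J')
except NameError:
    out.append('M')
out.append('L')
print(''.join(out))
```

Execution trace: 'Y' (try body) → 'M' (outer except NameError) → 'L' (after the try/except). Output: YML

Answer: YML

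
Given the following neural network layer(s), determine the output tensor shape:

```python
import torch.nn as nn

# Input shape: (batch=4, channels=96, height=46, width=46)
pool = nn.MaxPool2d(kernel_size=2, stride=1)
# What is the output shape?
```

Input: (4, 96, 46, 46) -> Output: (4, 96, 45, 45)

Answer: (4, 96, 45, 45)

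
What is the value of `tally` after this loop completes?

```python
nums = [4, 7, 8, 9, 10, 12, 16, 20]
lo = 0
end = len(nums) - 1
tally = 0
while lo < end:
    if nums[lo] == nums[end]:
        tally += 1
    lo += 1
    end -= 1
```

Count matching pairs from ends
`tally` takes the values: 0

Answer: 0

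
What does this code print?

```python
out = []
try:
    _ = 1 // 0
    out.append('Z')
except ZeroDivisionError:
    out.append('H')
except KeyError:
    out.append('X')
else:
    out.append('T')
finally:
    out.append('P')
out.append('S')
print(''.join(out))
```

Execution trace: 'H' (except ZeroDivisionError) → 'P' (finally) → 'S' (after the try/except). Output: HPS

Answer: HPS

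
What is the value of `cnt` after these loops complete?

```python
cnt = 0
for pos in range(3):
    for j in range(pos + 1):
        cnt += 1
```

Triangle: 1 + 2 + ... + 3
`cnt` takes the values: 0 → 1 → 2 → 3 → 4 → 5 → 6

Answer: 6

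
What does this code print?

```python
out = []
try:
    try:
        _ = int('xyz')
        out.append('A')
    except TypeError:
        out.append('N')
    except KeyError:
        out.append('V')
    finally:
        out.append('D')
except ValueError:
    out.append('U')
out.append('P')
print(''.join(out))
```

Execution trace: 'D' (finally) → 'U' (outer except ValueError) → 'P' (after the try/except). Output: DUP

Answer: DUP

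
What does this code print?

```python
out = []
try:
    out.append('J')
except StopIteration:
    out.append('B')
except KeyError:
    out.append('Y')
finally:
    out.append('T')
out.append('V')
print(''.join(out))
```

Execution trace: 'J' (try body, no exception) → 'T' (finally) → 'V' (after the try/except). Output: JTV

Answer: JTV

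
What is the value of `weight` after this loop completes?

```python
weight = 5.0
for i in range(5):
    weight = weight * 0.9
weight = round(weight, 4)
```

Exponential decay: 5.0 * 0.9^5
`weight` takes the values: 5.0 → 4.5 → 4.05 → 3.645 → 3.2805 → 2.95245 → 2.9525

Answer: 2.9525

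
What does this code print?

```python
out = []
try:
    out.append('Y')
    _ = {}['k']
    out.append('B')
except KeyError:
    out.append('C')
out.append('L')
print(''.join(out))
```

Execution trace: 'Y' (try body) → 'C' (except KeyError) → 'L' (after the try/except). Output: YCL

Answer: YCL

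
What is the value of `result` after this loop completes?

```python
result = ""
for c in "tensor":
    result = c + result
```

Reverse 'tensor'
`result` takes the values: "" → "t" → "et" → "net" → "snet" → "osnet" → "rosnet"

Answer: "rosnet"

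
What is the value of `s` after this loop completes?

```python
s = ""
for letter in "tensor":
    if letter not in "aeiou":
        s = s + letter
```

Remove vowels from 'tensor'
`s` takes the values: "" → "t" → "tn" → "tns" → "tnsr"

Answer: "tnsr"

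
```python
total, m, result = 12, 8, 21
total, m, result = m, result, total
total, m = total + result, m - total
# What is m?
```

Trace:
`total, m, result = 12, 8, 21` → total = 12; m = 8; result = 21
`total, m, result = m, result, total` → total = 8; m = 21; result = 12
`total, m = total + result, m - total` → total = 20; m = 13
So m = 13

Answer: 13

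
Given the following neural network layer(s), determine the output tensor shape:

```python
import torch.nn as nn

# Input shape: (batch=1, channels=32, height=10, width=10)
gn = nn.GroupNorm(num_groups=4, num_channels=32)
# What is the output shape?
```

Input: (1, 32, 10, 10) -> Output: (1, 32, 10, 10)

Answer: (1, 32, 10, 10)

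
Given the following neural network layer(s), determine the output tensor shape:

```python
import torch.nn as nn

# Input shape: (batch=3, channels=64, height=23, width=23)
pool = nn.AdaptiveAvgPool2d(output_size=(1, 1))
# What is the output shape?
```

Input: (3, 64, 23, 23) -> Output: (3, 64, 1, 1)

Answer: (3, 64, 1, 1)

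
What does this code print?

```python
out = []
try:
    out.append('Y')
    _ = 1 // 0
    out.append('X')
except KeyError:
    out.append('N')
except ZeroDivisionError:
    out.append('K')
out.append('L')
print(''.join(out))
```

Execution trace: 'Y' (try body) → 'K' (except ZeroDivisionError) → 'L' (after the try/except). Output: YKL

Answer: YKL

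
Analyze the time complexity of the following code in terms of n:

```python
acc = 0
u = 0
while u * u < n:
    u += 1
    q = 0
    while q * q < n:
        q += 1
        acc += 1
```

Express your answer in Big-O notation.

Each loop level contributes: √n × √n. Multiplying the contributions gives O(n).

Answer: O(n)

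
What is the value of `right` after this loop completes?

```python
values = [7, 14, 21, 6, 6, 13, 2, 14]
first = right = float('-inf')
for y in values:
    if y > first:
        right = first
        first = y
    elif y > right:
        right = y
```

Second largest (with repeats) in [7, 14, 21, 6, 6, 13, 2, 14]
`right` takes the values: -inf → 7 → 14

Answer: 14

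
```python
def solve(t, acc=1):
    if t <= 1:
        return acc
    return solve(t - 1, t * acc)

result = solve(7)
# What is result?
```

Accumulator trace (n, acc): (7, 1) -> (6, 7) -> (5, 42) -> (4, 210) -> (3, 840) -> (2, 2520) -> (1, 5040) -> return 5040

Answer: 5040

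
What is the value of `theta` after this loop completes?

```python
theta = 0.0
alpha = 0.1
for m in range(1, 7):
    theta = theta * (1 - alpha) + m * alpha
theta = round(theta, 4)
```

Moving average with lr=0.1
`theta` takes the values: 0.0 → 0.1 → 0.29 → 0.561 → 0.9049 → 1.31441 → 1.782969 → 1.783

Answer: 1.783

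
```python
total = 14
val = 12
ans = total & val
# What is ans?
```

Trace:
`total = 14` → total = 14
`val = 12` → val = 12
`ans = total & val` → ans = 12
So ans = 12

Answer: 12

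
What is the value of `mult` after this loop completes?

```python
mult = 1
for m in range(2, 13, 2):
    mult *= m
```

Product of even numbers 2 to 12
`mult` takes the values: 1 → 2 → 8 → 48 → 384 → 3840 → 46080

Answer: 46080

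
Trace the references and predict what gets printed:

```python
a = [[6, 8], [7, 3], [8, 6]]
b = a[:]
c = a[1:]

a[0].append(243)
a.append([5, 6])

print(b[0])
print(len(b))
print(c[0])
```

Key concept: slice with nested mutation.
Step by step:
`a = [[6, 8], [7, 3], [8, 6]]` → a = [[6, 8], [7, 3], [8, 6]]
`b = a[:]` → b = [[6, 8], [7, 3], [8, 6]]
`c = a[1:]` → c = [[7, 3], [8, 6]]
`a[0].append(243)` → a = [[6, 8, 243], [7, 3], [8, 6]]; b = [[6, 8, 243], [7, 3], [8, 6]]
`a.append([5, 6])` → a = [[6, 8, 243], [7, 3], [8, 6], [5, 6]]
`print(b[0])` → prints [6, 8, 243]
`print(len(b))` → prints 3
`print(c[0])` → prints [7, 3]

Answer:
[6, 8, 243]
3
[7, 3]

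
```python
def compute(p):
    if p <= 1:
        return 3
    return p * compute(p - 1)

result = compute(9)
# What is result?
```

compute(9) = 9 * 8 * 7 * 6 * 5 * 4 * 3 * 2 * 3 = 1088640

Answer: 1088640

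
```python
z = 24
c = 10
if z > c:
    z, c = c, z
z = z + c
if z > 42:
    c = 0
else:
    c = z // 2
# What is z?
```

Trace:
`z = 24` → z = 24
`c = 10` → c = 10
`if z > c: ...` → z > c is True → z = 10; c = 24
`z = z + c` → z = 34
`if z > 42: ...` → z > 42 is False, take else branch → c = 17
So z = 34

Answer: 34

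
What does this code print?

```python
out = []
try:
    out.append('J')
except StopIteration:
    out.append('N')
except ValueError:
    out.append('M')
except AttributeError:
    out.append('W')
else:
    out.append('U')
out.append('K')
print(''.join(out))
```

Execution trace: 'J' (try body, no exception) → 'U' (else) → 'K' (after the try/except). Output: JUK

Answer: JUK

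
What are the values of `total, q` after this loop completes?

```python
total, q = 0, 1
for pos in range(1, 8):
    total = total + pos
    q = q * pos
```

Sum and factorial of 1 to 7
`total, q` takes the values: (0, 1) → (1, 1) → (3, 1) → (3, 2) → (6, 2) → (6, 6) → (10, 6) → (10, 24) → (15, 24) → (15, 120) → (21, 120) → (21, 720) → (28, 720) → (28, 5040)

Answer: 28, 5040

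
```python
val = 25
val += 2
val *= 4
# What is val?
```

Trace:
`val = 25` → val = 25
`val += 2` → val = 27
`val *= 4` → val = 108
So val = 108

Answer: 108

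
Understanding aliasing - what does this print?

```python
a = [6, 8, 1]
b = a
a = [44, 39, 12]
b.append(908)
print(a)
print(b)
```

Key concept: rebinding vs mutation: a is rebound to a new list, b still points at the original.
Step by step:
`a = [6, 8, 1]` → a = [6, 8, 1]
`b = a` → b = [6, 8, 1] (same object as a)
`a = [44, 39, 12]` → a = [44, 39, 12]
`b.append(908)` → b = [6, 8, 1, 908]
`print(a)` → prints [44, 39, 12]
`print(b)` → prints [6, 8, 1, 908]

Answer:
[44, 39, 12]
[6, 8, 1, 908]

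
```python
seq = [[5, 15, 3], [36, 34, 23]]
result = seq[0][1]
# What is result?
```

Trace:
`seq = [[5, 15, 3], [36, 34, 23]]` → seq = [[5, 15, 3], [36, 34, 23]]
`result = seq[0][1]` → result = 15
So result = 15

Answer: 15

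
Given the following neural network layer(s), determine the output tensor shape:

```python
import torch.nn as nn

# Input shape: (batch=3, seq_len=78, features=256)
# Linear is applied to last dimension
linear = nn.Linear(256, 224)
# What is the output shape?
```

Input: (3, 78, 256) -> Output: (3, 78, 224)

Answer: (3, 78, 224)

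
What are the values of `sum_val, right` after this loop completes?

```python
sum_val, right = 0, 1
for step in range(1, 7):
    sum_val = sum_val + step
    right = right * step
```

Sum and factorial of 1 to 6
`sum_val, right` takes the values: (0, 1) → (1, 1) → (3, 1) → (3, 2) → (6, 2) → (6, 6) → (10, 6) → (10, 24) → (15, 24) → (15, 120) → (21, 120) → (21, 720)

Answer: 21, 720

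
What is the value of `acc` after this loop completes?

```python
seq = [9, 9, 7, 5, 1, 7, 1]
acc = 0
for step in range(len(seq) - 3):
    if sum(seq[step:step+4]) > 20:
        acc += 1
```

Count windows with sum > 20
`acc` takes the values: 0 → 1 → 2

Answer: 2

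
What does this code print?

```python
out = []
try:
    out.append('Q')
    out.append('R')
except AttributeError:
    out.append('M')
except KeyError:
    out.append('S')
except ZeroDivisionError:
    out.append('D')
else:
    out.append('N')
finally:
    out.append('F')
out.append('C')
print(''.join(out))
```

Execution trace: 'Q' (try body) → 'R' (try body, no exception) → 'N' (else) → 'F' (finally) → 'C' (after the try/except). Output: QRNFC

Answer: QRNFC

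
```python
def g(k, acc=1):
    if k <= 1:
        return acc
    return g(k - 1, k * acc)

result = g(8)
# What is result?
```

Accumulator trace (n, acc): (8, 1) -> (7, 8) -> (6, 56) -> (5, 336) -> (4, 1680) -> (3, 6720) -> (2, 20160) -> (1, 40320) -> return 40320

Answer: 40320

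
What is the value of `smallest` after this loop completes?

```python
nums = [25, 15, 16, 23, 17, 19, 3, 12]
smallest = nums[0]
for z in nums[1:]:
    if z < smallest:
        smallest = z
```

Minimum of [25, 15, 16, 23, 17, 19, 3, 12]
`smallest` takes the values: 25 → 15 → 3

Answer: 3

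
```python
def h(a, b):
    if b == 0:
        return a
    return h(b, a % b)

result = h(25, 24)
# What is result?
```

h(25, 24) -> h(24, 1) -> h(1, 0) -> 1

Answer: 1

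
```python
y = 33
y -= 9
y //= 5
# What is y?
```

Trace:
`y = 33` → y = 33
`y -= 9` → y = 24
`y //= 5` → y = 4
So y = 4

Answer: 4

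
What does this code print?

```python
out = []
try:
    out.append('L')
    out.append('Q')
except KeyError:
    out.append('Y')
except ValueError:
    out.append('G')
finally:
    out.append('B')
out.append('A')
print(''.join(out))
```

Execution trace: 'L' (try body) → 'Q' (try body, no exception) → 'B' (finally) → 'A' (after the try/except). Output: LQBA

Answer: LQBA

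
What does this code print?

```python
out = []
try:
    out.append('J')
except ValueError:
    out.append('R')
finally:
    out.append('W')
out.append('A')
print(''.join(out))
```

Execution trace: 'J' (try body, no exception) → 'W' (finally) → 'A' (after the try/except). Output: JWA

Answer: JWA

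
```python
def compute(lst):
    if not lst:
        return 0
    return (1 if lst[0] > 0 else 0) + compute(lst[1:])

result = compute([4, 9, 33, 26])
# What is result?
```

Count of positive elements in [4, 9, 33, 26] = 4

Answer: 4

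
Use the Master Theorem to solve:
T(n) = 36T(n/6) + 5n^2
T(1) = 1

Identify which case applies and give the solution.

a=36, b=6, f(n)=5n^2. log_6(36) = 2. Since c=2 = 2, Case 2 applies: T(n) = Θ(n^log_b(a) · log n) = O(n^2 log n).

Answer: O(n^2 log n) - Case 2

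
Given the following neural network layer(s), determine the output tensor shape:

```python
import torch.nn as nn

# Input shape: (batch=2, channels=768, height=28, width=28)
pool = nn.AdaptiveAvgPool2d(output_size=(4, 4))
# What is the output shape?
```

Input: (2, 768, 28, 28) -> Output: (2, 768, 4, 4)

Answer: (2, 768, 4, 4)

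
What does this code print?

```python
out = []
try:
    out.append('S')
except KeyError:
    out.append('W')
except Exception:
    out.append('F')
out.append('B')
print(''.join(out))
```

Execution trace: 'S' (try body, no exception) → 'B' (after the try/except). Output: SB

Answer: SB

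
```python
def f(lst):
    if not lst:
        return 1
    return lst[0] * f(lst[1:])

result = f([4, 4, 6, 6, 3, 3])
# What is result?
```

Product over [4, 4, 6, 6, 3, 3] = 4 * 4 * 6 * 6 * 3 * 3 = 5184

Answer: 5184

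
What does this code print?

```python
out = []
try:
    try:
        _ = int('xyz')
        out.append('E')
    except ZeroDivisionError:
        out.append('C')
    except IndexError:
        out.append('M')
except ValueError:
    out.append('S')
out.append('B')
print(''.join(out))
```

Execution trace: 'S' (outer except ValueError) → 'B' (after the try/except). Output: SB

Answer: SB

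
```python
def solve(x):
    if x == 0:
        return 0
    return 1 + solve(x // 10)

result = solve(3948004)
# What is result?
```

Count of digits of 3948004: 7

Answer: 7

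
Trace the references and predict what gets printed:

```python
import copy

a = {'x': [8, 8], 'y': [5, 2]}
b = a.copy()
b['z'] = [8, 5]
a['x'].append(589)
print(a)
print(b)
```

Key concept: shallow copy of dict with mutable values.
Step by step:
`a = {'x': [8, 8], 'y': [5, 2]}` → a = {'x': [8, 8], 'y': [5, 2]}
`b = a.copy()` → b = {'x': [8, 8], 'y': [5, 2]}
`b['z'] = [8, 5]` → b = {'x': [8, 8], 'y': [5, 2], 'z': [8, 5]}
`a['x'].append(589)` → a = {'x': [8, 8, 589], 'y': [5, 2]}; b = {'x': [8, 8, 589], 'y': [5, 2], 'z': [8, 5]}
`print(a)` → prints {'x': [8, 8, 589], 'y': [5, 2]}
`print(b)` → prints {'x': [8, 8, 589], 'y': [5, 2], 'z': [8, 5]}

Answer:
{'x': [8, 8, 589], 'y': [5, 2]}
{'x': [8, 8, 589], 'y': [5, 2], 'z': [8, 5]}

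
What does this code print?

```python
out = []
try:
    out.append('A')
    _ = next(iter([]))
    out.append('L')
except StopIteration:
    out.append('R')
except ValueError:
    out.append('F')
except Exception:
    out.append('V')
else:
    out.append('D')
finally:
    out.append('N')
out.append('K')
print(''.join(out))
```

Execution trace: 'A' (try body) → 'R' (except StopIteration) → 'N' (finally) → 'K' (after the try/except). Output: ARNK

Answer: ARNK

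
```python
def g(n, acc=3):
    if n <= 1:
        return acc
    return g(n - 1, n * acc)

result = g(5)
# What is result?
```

Accumulator trace (n, acc): (5, 3) -> (4, 15) -> (3, 60) -> (2, 180) -> (1, 360) -> return 360

Answer: 360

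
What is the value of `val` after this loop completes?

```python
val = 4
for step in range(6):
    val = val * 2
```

Multiply by 2, 6 times: 4 * 2^6 = 256
`val` takes the values: 4 → 8 → 16 → 32 → 64 → 128 → 256

Answer: 256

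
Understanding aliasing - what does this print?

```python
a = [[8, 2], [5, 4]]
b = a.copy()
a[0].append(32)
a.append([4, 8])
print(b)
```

Key concept: shallow copy with nested lists.
Step by step:
`a = [[8, 2], [5, 4]]` → a = [[8, 2], [5, 4]]
`b = a.copy()` → b = [[8, 2], [5, 4]]
`a[0].append(32)` → a = [[8, 2, 32], [5, 4]]; b = [[8, 2, 32], [5, 4]]
`a.append([4, 8])` → a = [[8, 2, 32], [5, 4], [4, 8]]
`print(b)` → prints [[8, 2, 32], [5, 4]]

Answer: [[8, 2, 32], [5, 4]]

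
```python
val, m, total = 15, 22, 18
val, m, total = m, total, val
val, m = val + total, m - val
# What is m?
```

Trace:
`val, m, total = 15, 22, 18` → val = 15; m = 22; total = 18
`val, m, total = m, total, val` → val = 22; m = 18; total = 15
`val, m = val + total, m - val` → val = 37; m = -4
So m = -4

Answer: -4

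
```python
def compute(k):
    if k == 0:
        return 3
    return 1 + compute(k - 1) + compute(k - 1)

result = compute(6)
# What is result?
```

compute(k) = 1 + 2·compute(k-1), compute(0)=3. Closed form: (3+1)·2^6 - 1 = 255.

Answer: 255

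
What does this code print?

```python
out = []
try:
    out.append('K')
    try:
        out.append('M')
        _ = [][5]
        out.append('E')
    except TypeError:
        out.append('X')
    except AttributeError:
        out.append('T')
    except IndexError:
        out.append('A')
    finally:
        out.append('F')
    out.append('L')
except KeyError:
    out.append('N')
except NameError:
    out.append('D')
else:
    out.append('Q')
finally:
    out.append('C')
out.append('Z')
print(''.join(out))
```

Execution trace: 'K' (try body) → 'M' (inner try body) → 'A' (inner except IndexError) → 'F' (inner finally) → 'L' (try body, no exception) → 'Q' (else) → 'C' (finally) → 'Z' (after the try/except). Output: KMAFLQCZ

Answer: KMAFLQCZ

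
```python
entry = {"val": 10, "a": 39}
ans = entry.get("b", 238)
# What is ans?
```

Trace:
`entry = {"val": 10, "a": 39}` → entry = {'val': 10, 'a': 39}
`ans = entry.get("b", 238)` → ans = 238
So ans = 238

Answer: 238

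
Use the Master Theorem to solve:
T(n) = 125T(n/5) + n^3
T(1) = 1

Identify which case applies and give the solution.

a=125, b=5, f(n)=n^3. log_5(125) = 3. Since c=3 = 3, Case 2 applies: T(n) = Θ(n^log_b(a) · log n) = O(n^3 log n).

Answer: O(n^3 log n) - Case 2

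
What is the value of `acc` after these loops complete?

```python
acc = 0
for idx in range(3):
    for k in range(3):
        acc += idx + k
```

Sum of all idx+k for idx,k in 3x3
`acc` takes the values: 0 → 1 → 3 → 4 → 6 → 9 → 11 → 14 → 18

Answer: 18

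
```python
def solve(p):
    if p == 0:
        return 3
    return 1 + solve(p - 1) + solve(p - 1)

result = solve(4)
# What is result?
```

solve(p) = 1 + 2·solve(p-1), solve(0)=3. Closed form: (3+1)·2^4 - 1 = 63.

Answer: 63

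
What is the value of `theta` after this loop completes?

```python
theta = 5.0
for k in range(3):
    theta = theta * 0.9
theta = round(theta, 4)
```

Exponential decay: 5.0 * 0.9^3
`theta` takes the values: 5.0 → 4.5 → 4.05 → 3.645

Answer: 3.645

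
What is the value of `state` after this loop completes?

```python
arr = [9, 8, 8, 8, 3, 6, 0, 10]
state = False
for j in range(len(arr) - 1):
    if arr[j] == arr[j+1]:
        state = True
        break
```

Check consecutive duplicates in [9, 8, 8, 8, 3, 6, 0, 10]
`state` takes the values: False → True

Answer: True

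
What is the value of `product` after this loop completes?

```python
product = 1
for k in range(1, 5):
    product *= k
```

4! = 24
`product` takes the values: 1 → 2 → 6 → 24

Answer: 24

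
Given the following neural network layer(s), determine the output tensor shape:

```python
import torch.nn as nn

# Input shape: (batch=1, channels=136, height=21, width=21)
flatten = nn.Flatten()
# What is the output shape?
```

Input: (1, 136, 21, 21) -> Output: (1, 59976)

Answer: (1, 59976)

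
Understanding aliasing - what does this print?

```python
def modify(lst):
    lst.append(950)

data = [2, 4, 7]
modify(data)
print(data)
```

Key concept: function modifies passed list.
Step by step:
`data = [2, 4, 7]` → data = [2, 4, 7]
`modify(data)` → data = [2, 4, 7, 950]
`print(data)` → prints [2, 4, 7, 950]

Answer: [2, 4, 7, 950]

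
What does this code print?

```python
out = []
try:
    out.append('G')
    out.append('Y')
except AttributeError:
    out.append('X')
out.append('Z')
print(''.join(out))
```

Execution trace: 'G' (try body) → 'Y' (try body, no exception) → 'Z' (after the try/except). Output: GYZ

Answer: GYZ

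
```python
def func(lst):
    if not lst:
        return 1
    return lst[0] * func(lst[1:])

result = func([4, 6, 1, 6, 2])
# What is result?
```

Product over [4, 6, 1, 6, 2] = 4 * 6 * 1 * 6 * 2 = 288

Answer: 288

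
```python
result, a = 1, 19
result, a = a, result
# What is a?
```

Trace:
`result, a = 1, 19` → result = 1; a = 19
`result, a = a, result` → result = 19; a = 1
So a = 1

Answer: 1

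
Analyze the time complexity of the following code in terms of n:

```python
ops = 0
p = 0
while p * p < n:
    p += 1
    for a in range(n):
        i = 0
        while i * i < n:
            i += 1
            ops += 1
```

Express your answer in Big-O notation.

Each loop level contributes: √n × n × √n. Multiplying the contributions gives O(n^2).

Answer: O(n^2)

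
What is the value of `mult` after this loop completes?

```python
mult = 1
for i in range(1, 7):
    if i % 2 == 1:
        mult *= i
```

Product of odd numbers 1 to 6
`mult` takes the values: 1 → 3 → 15

Answer: 15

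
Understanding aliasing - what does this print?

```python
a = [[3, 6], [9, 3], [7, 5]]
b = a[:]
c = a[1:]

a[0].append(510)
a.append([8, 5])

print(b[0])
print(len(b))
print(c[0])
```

Key concept: slice with nested mutation.
Step by step:
`a = [[3, 6], [9, 3], [7, 5]]` → a = [[3, 6], [9, 3], [7, 5]]
`b = a[:]` → b = [[3, 6], [9, 3], [7, 5]]
`c = a[1:]` → c = [[9, 3], [7, 5]]
`a[0].append(510)` → a = [[3, 6, 510], [9, 3], [7, 5]]; b = [[3, 6, 510], [9, 3], [7, 5]]
`a.append([8, 5])` → a = [[3, 6, 510], [9, 3], [7, 5], [8, 5]]
`print(b[0])` → prints [3, 6, 510]
`print(len(b))` → prints 3
`print(c[0])` → prints [9, 3]

Answer:
[3, 6, 510]
3
[9, 3]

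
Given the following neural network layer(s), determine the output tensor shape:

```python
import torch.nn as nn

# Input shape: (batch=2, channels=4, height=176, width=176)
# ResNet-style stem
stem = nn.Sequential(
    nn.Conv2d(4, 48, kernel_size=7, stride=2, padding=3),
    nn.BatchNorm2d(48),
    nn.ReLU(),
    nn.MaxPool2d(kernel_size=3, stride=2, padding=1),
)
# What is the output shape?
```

Input: (2, 4, 176, 176) -> after Conv2d 7x7 stride=2: (2, 48, 88, 88) -> Output: (2, 48, 44, 44)

Answer: (2, 48, 44, 44)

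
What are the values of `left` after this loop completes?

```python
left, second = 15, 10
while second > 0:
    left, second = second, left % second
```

GCD of 15 and 10
`left` takes the values: 15 → 10 → 5

Answer: 5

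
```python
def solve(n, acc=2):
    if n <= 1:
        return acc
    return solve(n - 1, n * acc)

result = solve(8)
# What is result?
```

Accumulator trace (n, acc): (8, 2) -> (7, 16) -> (6, 112) -> (5, 672) -> (4, 3360) -> (3, 13440) -> (2, 40320) -> (1, 80640) -> return 80640

Answer: 80640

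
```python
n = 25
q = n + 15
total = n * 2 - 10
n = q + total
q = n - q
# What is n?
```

Trace:
`n = 25` → n = 25
`q = n + 15` → q = 40
`total = n * 2 - 10` → total = 40
`n = q + total` → n = 80
`q = n - q` → q = 40
So n = 80

Answer: 80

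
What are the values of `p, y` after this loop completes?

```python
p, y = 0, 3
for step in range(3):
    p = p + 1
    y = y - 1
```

p goes 0→3, y goes 3→0
`p, y` takes the values: (0, 3) → (1, 3) → (1, 2) → (2, 2) → (2, 1) → (3, 1) → (3, 0)

Answer: 3, 0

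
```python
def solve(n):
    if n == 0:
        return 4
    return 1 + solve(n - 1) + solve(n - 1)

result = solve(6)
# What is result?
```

solve(n) = 1 + 2·solve(n-1), solve(0)=4. Closed form: (4+1)·2^6 - 1 = 319.

Answer: 319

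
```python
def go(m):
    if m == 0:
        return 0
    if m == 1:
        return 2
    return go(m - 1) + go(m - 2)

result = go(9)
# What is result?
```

Build up from base cases: go(0)=0, go(1)=2, go(2)=2, go(3)=4, go(4)=6, go(5)=10, go(6)=16, ..., go(9)=68

Answer: 68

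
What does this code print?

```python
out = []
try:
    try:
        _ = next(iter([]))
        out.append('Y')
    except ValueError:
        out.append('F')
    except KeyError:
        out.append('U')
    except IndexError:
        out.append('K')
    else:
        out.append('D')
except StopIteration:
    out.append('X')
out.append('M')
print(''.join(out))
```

Execution trace: 'X' (outer except StopIteration) → 'M' (after the try/except). Output: XM

Answer: XM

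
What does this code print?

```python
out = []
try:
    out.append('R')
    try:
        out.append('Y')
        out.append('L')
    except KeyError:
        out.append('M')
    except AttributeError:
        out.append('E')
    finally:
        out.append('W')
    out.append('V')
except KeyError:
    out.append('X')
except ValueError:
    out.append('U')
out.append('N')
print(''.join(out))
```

Execution trace: 'R' (try body) → 'Y' (inner try body) → 'L' (inner try body, no exception) → 'W' (inner finally) → 'V' (try body, no exception) → 'N' (after the try/except). Output: RYLWVN

Answer: RYLWVN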